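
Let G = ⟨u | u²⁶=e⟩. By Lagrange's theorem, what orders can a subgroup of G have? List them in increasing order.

|G| = 26 = 2 · 13. By Lagrange's theorem the order of any subgroup divides 26; the divisors of 26 are 1, 2, 13, 26.

Answer: 1, 2, 13, 26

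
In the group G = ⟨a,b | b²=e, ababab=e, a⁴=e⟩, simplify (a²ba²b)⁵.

Compute successive powers of (a²ba²b), reducing at each step:
  (a²ba²b)²: (a²ba²b) · a² = ba²b;   (ba²b) · b = ba²;   (ba²) · a² = b;   b · b = e
  (a²ba²b)³: e · a² = a²;   (a²) · b = a²b;   (a²b) · a² = a²ba²;   (a²ba²) · b = a²ba²b
  (a²ba²b)⁴: (a²ba²b) · a² = ba²b;   (ba²b) · b = ba²;   (ba²) · a² = b;   b · b = e
  (a²ba²b)⁵: e · a² = a²;   (a²) · b = a²b;   (a²b) · a² = a²ba²;   (a²ba²) · b = a²ba²b

Answer: a²ba²b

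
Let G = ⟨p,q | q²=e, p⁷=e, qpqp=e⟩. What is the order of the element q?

Compute successive powers until reaching e:
  q¹ = q, q² = e.
The smallest positive k with qᵏ = e is 2.

Answer: 2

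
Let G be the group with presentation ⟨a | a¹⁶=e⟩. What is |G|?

G is generated by a single element, so G is cyclic. The relator gives a¹⁶ = e and no smaller power is forced to be e, so the 16 powers {a, e, a², a³, a⁴, a⁵, a⁶, a⁷, a⁸, a⁹, a¹², a¹³, a¹¹, a¹⁰, a¹⁴, a¹⁵} are distinct. Hence |G| = 16.

Answer: 16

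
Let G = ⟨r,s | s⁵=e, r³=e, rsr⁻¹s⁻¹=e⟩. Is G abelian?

Each pair of generators commutes: r·s = rs = s·r. Since the generators pairwise commute, every element of G commutes with every other, so G is abelian.

Answer: Yes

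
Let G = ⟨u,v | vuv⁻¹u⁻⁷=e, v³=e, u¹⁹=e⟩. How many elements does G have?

Enumerate words in the generators, reducing via the relations: the distinct elements are
  {e, u, v, uv, u², u³, u⁴, u⁵, u⁶, u⁷, u⁸, u⁹, v², uv², u²v, u³v, u¹², u¹³, u¹¹, u¹⁰, u¹⁴, u¹⁵, u¹⁶, u¹⁷, u¹⁸, u⁴v, u⁵v, u⁶v, u⁷v, u⁸v, u⁹v, u²v², u³v², u¹²v, u¹³v, u¹¹v, u¹⁰v, u¹⁴v, u¹⁵v, u¹⁶v, u¹⁷v, u¹⁸v, u⁴v², u⁵v², u⁶v², u⁷v², u⁸v², u⁹v², u¹²v², u¹³v², u¹¹v², u¹⁰v², u¹⁴v², u¹⁵v², u¹⁶v², u¹⁷v², u¹⁸v²}.
No further products give new elements, so |G| = 57.

Answer: 57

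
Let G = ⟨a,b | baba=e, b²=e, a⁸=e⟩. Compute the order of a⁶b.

Compute successive powers until reaching e:
  (a⁶b)¹ = a⁶b, (a⁶b)² = e.
The smallest positive k with (a⁶b)ᵏ = e is 2.

Answer: 2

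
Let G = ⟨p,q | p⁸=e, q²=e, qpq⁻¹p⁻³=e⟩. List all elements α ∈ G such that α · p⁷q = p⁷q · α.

⟨p⁷q⟩ ⊆ C_G(p⁷q) since powers of p⁷q commute with p⁷q; so |C_G(p⁷q)| ≥ |⟨p⁷q⟩| = 4.
By orbit–stabilizer, |C_G(p⁷q)| = |G| / |conj. class of p⁷q| = 16 / 4 = 4.
The 4 elements commuting with p⁷q are {e, p⁴, p³q, p⁷q}.

Answer: {e, p⁴, p³q, p⁷q}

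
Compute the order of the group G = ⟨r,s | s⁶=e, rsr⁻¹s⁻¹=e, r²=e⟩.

Enumerate words in the generators, reducing via the relations: the distinct elements are
  {e, r, s, rs, s², s³, s⁴, s⁵, rs², rs³, rs⁴, rs⁵}.
No further products give new elements, so |G| = 12.

Answer: 12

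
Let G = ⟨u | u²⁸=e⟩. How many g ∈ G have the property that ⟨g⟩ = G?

G is cyclic of order 28. An element generates G iff its order is 28, and a cyclic group of order 28 has exactly φ(28) = 12 such elements.

Answer: 12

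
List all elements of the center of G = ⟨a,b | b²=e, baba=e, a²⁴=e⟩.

An element z ∈ Z(G) iff z commutes with every generator.
For example a¹² is central: (a¹²)·a = a¹³ = a·(a¹²); (a¹²)·b = a¹²b = b·(a¹²).
Whereas a ∉ Z(G) since a·b = ab ≠ a²³b = b·a.
Checking each of the 48 elements this way gives Z(G) = {e, a¹²}, of order 2.

Answer: {e, a¹²}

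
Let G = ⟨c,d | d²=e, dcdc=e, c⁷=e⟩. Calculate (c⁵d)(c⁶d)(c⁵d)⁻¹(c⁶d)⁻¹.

[(c⁵d), (c⁶d)] = (c⁵d)·(c⁶d)·(c⁵d)⁻¹·(c⁶d)⁻¹.
  (c⁵d) · (c⁶d) = c⁶
  (c⁶) · (c⁵d) = c⁴d
  (c⁴d) · (c⁶d) = c⁵

Answer: c⁵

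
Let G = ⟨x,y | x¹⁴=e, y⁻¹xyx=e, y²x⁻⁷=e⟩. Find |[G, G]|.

G' = [G, G] is generated by all commutators. The generator-pair commutators are: [x, y] = x².
The subgroup they normally generate is {e, x², x⁴, x⁶, x⁸, x¹⁰, x¹²}, of order 7.
Check: |G/G'| = 28/7 = 4 is the order of the abelianisation.

Answer: 7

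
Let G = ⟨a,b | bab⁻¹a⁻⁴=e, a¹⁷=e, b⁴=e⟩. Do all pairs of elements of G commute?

a·b = ab but b·a = a⁴b, so a·b ≠ b·a and G is not abelian.

Answer: No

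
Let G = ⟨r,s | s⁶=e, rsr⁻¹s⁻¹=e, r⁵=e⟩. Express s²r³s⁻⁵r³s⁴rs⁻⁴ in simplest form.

Multiply left to right, reducing at each step:
  (s²) · r³ = r³s²
  (r³s²) · s⁻⁵ = r³s³
  (r³s³) · r³ = rs³
  (rs³) · s⁴ = rs
  (rs) · r = r²s
  (r²s) · s⁻⁴ = r²s³

Answer: r²s³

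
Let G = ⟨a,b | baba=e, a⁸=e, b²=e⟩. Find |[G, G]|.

G' = [G, G] is generated by all commutators. The generator-pair commutators are: [a, b] = a².
The subgroup they normally generate is {e, a², a⁴, a⁶}, of order 4.
Check: |G/G'| = 16/4 = 4 is the order of the abelianisation.

Answer: 4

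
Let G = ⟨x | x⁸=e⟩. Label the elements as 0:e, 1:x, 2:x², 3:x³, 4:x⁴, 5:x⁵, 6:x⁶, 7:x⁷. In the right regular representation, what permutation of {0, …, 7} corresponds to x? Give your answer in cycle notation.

(0 1 2 3 4 5 6 7)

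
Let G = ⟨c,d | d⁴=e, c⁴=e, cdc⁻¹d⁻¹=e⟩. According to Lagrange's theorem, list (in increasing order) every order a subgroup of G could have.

|G| = 16 = 2⁴. By Lagrange's theorem the order of any subgroup divides 16; the divisors of 16 are 1, 2, 4, 8, 16.

Answer: 1, 2, 4, 8, 16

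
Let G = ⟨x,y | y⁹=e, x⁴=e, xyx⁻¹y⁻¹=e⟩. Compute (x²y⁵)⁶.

Compute successive powers of (x²y⁵), reducing at each step:
  (x²y⁵)²: (x²y⁵) · x² = y⁵;   (y⁵) · y⁵ = y
  (x²y⁵)³: y · x² = x²y;   (x²y) · y⁵ = x²y⁶
  (x²y⁵)⁴: (x²y⁶) · x² = y⁶;   (y⁶) · y⁵ = y²
  (x²y⁵)⁵: (y²) · x² = x²y²;   (x²y²) · y⁵ = x²y⁷
  (x²y⁵)⁶: (x²y⁷) · x² = y⁷;   (y⁷) · y⁵ = y³

Answer: y³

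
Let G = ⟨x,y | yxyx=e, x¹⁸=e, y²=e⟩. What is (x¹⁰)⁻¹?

The order of (x¹⁰) is 9 (smallest k with (x¹⁰)ᵏ = e), so (x¹⁰)⁻¹ = (x¹⁰)⁸ = x⁸.
Check: (x¹⁰) · (x⁸) → (x¹⁰) · x⁸ = e, giving e as required.

Answer: x⁸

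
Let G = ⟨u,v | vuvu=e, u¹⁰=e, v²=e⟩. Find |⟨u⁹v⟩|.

|⟨u⁹v⟩| equals the order of u⁹v. Compute successive powers until reaching e:
  (u⁹v)¹ = u⁹v, (u⁹v)² = e.
The smallest positive k with (u⁹v)ᵏ = e is 2, so |⟨u⁹v⟩| = 2.

Answer: 2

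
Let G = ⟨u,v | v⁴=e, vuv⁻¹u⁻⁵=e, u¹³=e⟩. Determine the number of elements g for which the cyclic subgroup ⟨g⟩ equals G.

⟨g⟩ = G would require ord(g) = |G| = 52, but the maximum element order in G is 13 < 52. So G is not cyclic and no single element generates it: the count is 0.

Answer: 0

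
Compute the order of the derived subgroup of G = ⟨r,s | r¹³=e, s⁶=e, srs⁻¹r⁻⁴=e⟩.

G' = [G, G] is generated by all commutators. The generator-pair commutators are: [r, s] = r¹⁰.
The subgroup they normally generate is {e, r, r², r³, r⁴, r⁵, r⁶, r⁷, r⁸, r⁹, r¹⁰, r¹¹, r¹²}, of order 13.
Check: |G/G'| = 78/13 = 6 is the order of the abelianisation.

Answer: 13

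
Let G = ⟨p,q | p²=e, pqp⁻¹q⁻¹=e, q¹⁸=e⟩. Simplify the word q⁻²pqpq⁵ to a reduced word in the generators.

Multiply left to right, reducing at each step:
  (q¹⁶) · p = pq¹⁶
  (pq¹⁶) · q = pq¹⁷
  (pq¹⁷) · p = q¹⁷
  (q¹⁷) · q⁵ = q⁴

Answer: q⁴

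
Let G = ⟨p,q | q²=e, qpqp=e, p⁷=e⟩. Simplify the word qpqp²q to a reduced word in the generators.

Multiply left to right, reducing at each step:
  q · p = p⁶q
  (p⁶q) · q = p⁶
  (p⁶) · p² = p
  p · q = pq

Answer: pq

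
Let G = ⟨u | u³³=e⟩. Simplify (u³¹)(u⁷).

Compute (u³¹) · (u⁷) by multiplying left to right and reducing via the relations at each step:
  (u³¹) · u⁷ = u⁵

Answer: u⁵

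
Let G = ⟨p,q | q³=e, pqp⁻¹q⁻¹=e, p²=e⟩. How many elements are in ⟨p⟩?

|⟨p⟩| equals the order of p. Compute successive powers until reaching e:
  p¹ = p, p² = e.
The smallest positive k with pᵏ = e is 2, so |⟨p⟩| = 2.

Answer: 2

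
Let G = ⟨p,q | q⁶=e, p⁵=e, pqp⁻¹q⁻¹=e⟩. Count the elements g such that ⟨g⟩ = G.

G is cyclic of order 30. An element generates G iff its order is 30, and a cyclic group of order 30 has exactly φ(30) = 8 such elements.

Answer: 8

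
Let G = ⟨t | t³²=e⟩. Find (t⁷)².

Compute successive powers of (t⁷), reducing at each step:
  (t⁷)²: (t⁷) · t⁷ = t¹⁴

Answer: t¹⁴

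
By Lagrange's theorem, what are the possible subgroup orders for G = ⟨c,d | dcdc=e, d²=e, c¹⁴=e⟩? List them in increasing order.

|G| = 28 = 2² · 7. By Lagrange's theorem the order of any subgroup divides 28; the divisors of 28 are 1, 2, 4, 7, 14, 28.

Answer: 1, 2, 4, 7, 14, 28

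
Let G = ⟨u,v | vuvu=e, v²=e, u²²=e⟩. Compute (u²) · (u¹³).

Compute (u²) · (u¹³) by multiplying left to right and reducing via the relations at each step:
  (u²) · u¹³ = u¹⁵

Answer: u¹⁵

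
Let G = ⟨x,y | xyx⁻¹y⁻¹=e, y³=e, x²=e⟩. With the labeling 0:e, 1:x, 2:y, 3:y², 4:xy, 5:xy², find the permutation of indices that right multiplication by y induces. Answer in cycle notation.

(0 2 3)(1 4 5)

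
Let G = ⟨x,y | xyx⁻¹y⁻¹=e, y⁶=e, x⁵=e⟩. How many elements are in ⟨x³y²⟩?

|⟨x³y²⟩| equals the order of x³y². Compute successive powers until reaching e:
  (x³y²)¹ = x³y², (x³y²)² = xy⁴, (x³y²)³ = x⁴, (x³y²)⁴ = x²y², (x³y²)⁵ = y⁴, (x³y²)⁶ = x³, (x³y²)⁷ = xy², (x³y²)⁸ = x⁴y⁴, (x³y²)⁹ = x², (x³y²)¹⁰ = y², (x³y²)¹¹ = x³y⁴, (x³y²)¹² = x, (x³y²)¹³ = x⁴y², (x³y²)¹⁴ = x²y⁴, (x³y²)¹⁵ = e.
The smallest positive k with (x³y²)ᵏ = e is 15, so |⟨x³y²⟩| = 15.

Answer: 15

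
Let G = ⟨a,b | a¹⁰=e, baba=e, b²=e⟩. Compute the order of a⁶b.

Compute successive powers until reaching e:
  (a⁶b)¹ = a⁶b, (a⁶b)² = e.
The smallest positive k with (a⁶b)ᵏ = e is 2.

Answer: 2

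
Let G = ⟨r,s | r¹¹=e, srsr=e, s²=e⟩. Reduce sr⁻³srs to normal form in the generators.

Multiply left to right, reducing at each step:
  s · r⁻³ = r³s
  (r³s) · s = r³
  (r³) · r = r⁴
  (r⁴) · s = r⁴s

Answer: r⁴s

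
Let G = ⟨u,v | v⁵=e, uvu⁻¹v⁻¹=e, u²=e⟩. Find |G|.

Enumerate words in the generators, reducing via the relations: the distinct elements are
  {e, u, v, uv, v², v³, v⁴, uv², uv³, uv⁴}.
No further products give new elements, so |G| = 10.

Answer: 10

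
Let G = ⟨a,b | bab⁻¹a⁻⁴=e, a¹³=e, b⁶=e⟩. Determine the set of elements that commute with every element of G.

An element z ∈ Z(G) iff z commutes with every generator.
For example e is central: e·a = a = a·e; e·b = b = b·e.
Whereas a ∉ Z(G) since a·b = ab ≠ a⁴b = b·a.
Checking each of the 78 elements this way gives Z(G) = {e}, of order 1.

Answer: {e}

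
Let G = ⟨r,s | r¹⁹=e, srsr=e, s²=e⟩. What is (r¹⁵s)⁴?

Compute successive powers of (r¹⁵s), reducing at each step:
  (r¹⁵s)²: (r¹⁵s) · r¹⁵ = s;   s · s = e
  (r¹⁵s)³: e · r¹⁵ = r¹⁵;   (r¹⁵) · s = r¹⁵s
  (r¹⁵s)⁴: (r¹⁵s) · r¹⁵ = s;   s · s = e

Answer: e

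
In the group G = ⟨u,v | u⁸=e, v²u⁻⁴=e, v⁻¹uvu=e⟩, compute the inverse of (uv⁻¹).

The order of (uv⁻¹) is 4 (smallest k with (uv⁻¹)ᵏ = e), so (uv⁻¹)⁻¹ = (uv⁻¹)³ = uv.
Check: (uv⁻¹) · (uv) → (uv⁻¹) · u = v⁻¹;   (v⁻¹) · v = e, giving e as required.

Answer: uv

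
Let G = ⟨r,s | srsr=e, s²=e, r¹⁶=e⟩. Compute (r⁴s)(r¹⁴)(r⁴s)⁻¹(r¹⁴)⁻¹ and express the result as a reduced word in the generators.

[(r⁴s), (r¹⁴)] = (r⁴s)·(r¹⁴)·(r⁴s)⁻¹·(r¹⁴)⁻¹.
  (r⁴s) · (r¹⁴) = r⁶s
  (r⁶s) · (r⁴s) = r²
  (r²) · (r²) = r⁴

Answer: r⁴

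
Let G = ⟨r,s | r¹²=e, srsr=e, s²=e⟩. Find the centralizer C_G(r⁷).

⟨r⁷⟩ ⊆ C_G(r⁷) since powers of r⁷ commute with r⁷; so |C_G(r⁷)| ≥ |⟨r⁷⟩| = 12.
By orbit–stabilizer, |C_G(r⁷)| = |G| / |conj. class of r⁷| = 24 / 2 = 12.
The 12 elements commuting with r⁷ are {e, r, r², r³, r⁴, r⁵, r⁶, r⁷, r⁸, r⁹, r¹⁰, r¹¹}.

Answer: {e, r, r², r³, r⁴, r⁵, r⁶, r⁷, r⁸, r⁹, r¹⁰, r¹¹}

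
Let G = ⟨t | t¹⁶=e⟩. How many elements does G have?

G is generated by a single element, so G is cyclic. The relator gives t¹⁶ = e and no smaller power is forced to be e, so the 16 powers {e, t, t², t³, t⁴, t⁵, t⁶, t⁷, t⁸, t⁹, t¹², t¹³, t¹¹, t¹⁰, t¹⁴, t¹⁵} are distinct. Hence |G| = 16.

Answer: 16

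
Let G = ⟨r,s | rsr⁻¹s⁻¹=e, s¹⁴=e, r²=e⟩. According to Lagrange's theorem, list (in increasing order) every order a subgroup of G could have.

|G| = 28 = 2² · 7. By Lagrange's theorem the order of any subgroup divides 28; the divisors of 28 are 1, 2, 4, 7, 14, 28.

Answer: 1, 2, 4, 7, 14, 28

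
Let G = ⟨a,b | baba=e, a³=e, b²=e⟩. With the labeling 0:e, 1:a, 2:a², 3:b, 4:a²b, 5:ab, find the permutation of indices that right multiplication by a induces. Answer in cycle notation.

(0 1 2)(3 4 5)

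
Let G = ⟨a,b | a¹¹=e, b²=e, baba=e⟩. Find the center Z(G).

An element z ∈ Z(G) iff z commutes with every generator.
For example e is central: e·a = a = a·e; e·b = b = b·e.
Whereas a ∉ Z(G) since a·b = ab ≠ a¹⁰b = b·a.
Checking each of the 22 elements this way gives Z(G) = {e}, of order 1.

Answer: {e}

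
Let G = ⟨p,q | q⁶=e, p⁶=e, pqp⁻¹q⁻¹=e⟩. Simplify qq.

Compute q · q by multiplying left to right and reducing via the relations at each step:
  q · q = q²

Answer: q²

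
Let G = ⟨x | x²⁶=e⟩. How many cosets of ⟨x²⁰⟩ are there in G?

First find ord(x²⁰) by computing successive powers:
  (x²⁰)¹ = x²⁰, (x²⁰)² = x¹⁴, (x²⁰)³ = x⁸, (x²⁰)⁴ = x², (x²⁰)⁵ = x²², (x²⁰)⁶ = x¹⁶, (x²⁰)⁷ = x¹⁰, (x²⁰)⁸ = x⁴, (x²⁰)⁹ = x²⁴, (x²⁰)¹⁰ = x¹⁸, (x²⁰)¹¹ = x¹², (x²⁰)¹² = x⁶, (x²⁰)¹³ = e.
So |⟨x²⁰⟩| = ord(x²⁰) = 13. With |G| = 26, by Lagrange [G : ⟨x²⁰⟩] = 26/13 = 2.

Answer: 2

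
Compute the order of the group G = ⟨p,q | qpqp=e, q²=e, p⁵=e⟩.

Enumerate words in the generators, reducing via the relations: the distinct elements are
  {e, p, q, pq, p², p³, p⁴, p²q, p³q, p⁴q}.
No further products give new elements, so |G| = 10.

Answer: 10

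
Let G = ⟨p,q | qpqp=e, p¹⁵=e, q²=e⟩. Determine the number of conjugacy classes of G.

The conjugacy classes (representative and size) are:
  [e] (size 1), [p¹⁴] (size 2), [p²] (size 2), [p³] (size 2), [p⁴] (size 2), [p¹⁰] (size 2), [p⁹] (size 2), [p⁷] (size 2), [p¹³q] (size 15).
Class equation: 1 + 2 + 2 + 2 + 2 + 2 + 2 + 2 + 15 = 30 = |G|. So G has 9 conjugacy classes.

Answer: 9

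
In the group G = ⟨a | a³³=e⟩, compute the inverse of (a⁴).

The order of (a⁴) is 33 (smallest k with (a⁴)ᵏ = e), so (a⁴)⁻¹ = (a⁴)³² = a²⁹.
Check: (a⁴) · (a²⁹) → (a⁴) · a²⁹ = e, giving e as required.

Answer: a²⁹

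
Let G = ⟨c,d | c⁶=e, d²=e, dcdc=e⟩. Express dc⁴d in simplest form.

Multiply left to right, reducing at each step:
  d · c⁴ = c²d
  (c²d) · d = c²

Answer: c²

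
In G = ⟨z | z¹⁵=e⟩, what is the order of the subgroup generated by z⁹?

|⟨z⁹⟩| equals the order of z⁹. Compute successive powers until reaching e:
  (z⁹)¹ = z⁹, (z⁹)² = z³, (z⁹)³ = z¹², (z⁹)⁴ = z⁶, (z⁹)⁵ = e.
The smallest positive k with (z⁹)ᵏ = e is 5, so |⟨z⁹⟩| = 5.

Answer: 5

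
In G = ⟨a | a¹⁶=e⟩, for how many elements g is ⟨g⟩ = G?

G is cyclic of order 16. An element generates G iff its order is 16, and a cyclic group of order 16 has exactly φ(16) = 8 such elements.

Answer: 8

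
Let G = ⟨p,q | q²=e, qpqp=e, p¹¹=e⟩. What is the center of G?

An element z ∈ Z(G) iff z commutes with every generator.
For example e is central: e·p = p = p·e; e·q = q = q·e.
Whereas p ∉ Z(G) since p·q = pq ≠ p¹⁰q = q·p.
Checking each of the 22 elements this way gives Z(G) = {e}, of order 1.

Answer: {e}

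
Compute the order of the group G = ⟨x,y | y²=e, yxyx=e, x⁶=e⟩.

Enumerate words in the generators, reducing via the relations: the distinct elements are
  {e, x, y, xy, x², x³, x⁴, x⁵, x²y, x³y, x⁴y, x⁵y}.
No further products give new elements, so |G| = 12.

Answer: 12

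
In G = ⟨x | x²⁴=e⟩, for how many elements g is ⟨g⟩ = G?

G is cyclic of order 24. An element generates G iff its order is 24, and a cyclic group of order 24 has exactly φ(24) = 8 such elements.

Answer: 8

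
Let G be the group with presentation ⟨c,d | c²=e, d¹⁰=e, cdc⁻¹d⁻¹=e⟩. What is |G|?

Enumerate words in the generators, reducing via the relations: the distinct elements are
  {c, d, e, cd, d², d³, d⁴, d⁵, d⁶, d⁷, d⁸, d⁹, cd², cd³, cd⁴, cd⁵, cd⁶, cd⁷, cd⁸, cd⁹}.
No further products give new elements, so |G| = 20.

Answer: 20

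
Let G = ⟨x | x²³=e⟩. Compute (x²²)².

Compute successive powers of (x²²), reducing at each step:
  (x²²)²: (x²²) · x²² = x²¹

Answer: x²¹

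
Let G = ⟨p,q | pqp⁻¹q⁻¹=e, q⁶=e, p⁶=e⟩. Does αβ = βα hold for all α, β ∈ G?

Each pair of generators commutes: p·q = pq = q·p. Since the generators pairwise commute, every element of G commutes with every other, so G is abelian.

Answer: Yes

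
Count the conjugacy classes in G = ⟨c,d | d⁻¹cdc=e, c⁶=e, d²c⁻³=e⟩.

The conjugacy classes (representative and size) are:
  [e] (size 1), [c] (size 2), [c²] (size 2), [c³] (size 1), [cd⁻¹] (size 3), [c²d⁻¹] (size 3).
Class equation: 1 + 2 + 2 + 1 + 3 + 3 = 12 = |G|. So G has 6 conjugacy classes.

Answer: 6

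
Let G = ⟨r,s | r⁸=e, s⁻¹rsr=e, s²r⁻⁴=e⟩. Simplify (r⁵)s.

Compute (r⁵) · s by multiplying left to right and reducing via the relations at each step:
  (r⁵) · s = rs⁻¹

Answer: rs⁻¹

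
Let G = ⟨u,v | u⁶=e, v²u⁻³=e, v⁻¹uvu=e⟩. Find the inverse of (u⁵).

The order of (u⁵) is 6 (smallest k with (u⁵)ᵏ = e), so (u⁵)⁻¹ = (u⁵)⁵ = u.
Check: (u⁵) · u → (u⁵) · u = e, giving e as required.

Answer: u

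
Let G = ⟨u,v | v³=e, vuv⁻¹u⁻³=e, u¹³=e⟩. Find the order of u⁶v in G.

Compute successive powers until reaching e:
  (u⁶v)¹ = u⁶v, (u⁶v)² = u¹¹v², (u⁶v)³ = e.
The smallest positive k with (u⁶v)ᵏ = e is 3.

Answer: 3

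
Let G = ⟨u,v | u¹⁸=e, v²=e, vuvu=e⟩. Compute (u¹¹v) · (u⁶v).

Compute (u¹¹v) · (u⁶v) by multiplying left to right and reducing via the relations at each step:
  (u¹¹v) · u⁶ = u⁵v
  (u⁵v) · v = u⁵

Answer: u⁵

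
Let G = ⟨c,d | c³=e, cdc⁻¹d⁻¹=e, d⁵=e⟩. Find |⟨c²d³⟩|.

|⟨c²d³⟩| equals the order of c²d³. Compute successive powers until reaching e:
  (c²d³)¹ = c²d³, (c²d³)² = cd, (c²d³)³ = d⁴, (c²d³)⁴ = c²d², (c²d³)⁵ = c, (c²d³)⁶ = d³, (c²d³)⁷ = c²d, (c²d³)⁸ = cd⁴, (c²d³)⁹ = d², (c²d³)¹⁰ = c², (c²d³)¹¹ = cd³, (c²d³)¹² = d, (c²d³)¹³ = c²d⁴, (c²d³)¹⁴ = cd², (c²d³)¹⁵ = e.
The smallest positive k with (c²d³)ᵏ = e is 15, so |⟨c²d³⟩| = 15.

Answer: 15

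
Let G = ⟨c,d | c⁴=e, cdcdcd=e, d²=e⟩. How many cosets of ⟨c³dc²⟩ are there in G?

First find ord(c³dc²) by computing successive powers:
  (c³dc²)¹ = c³dc², (c³dc²)² = c²dc, (c³dc²)³ = e.
So |⟨c³dc²⟩| = ord(c³dc²) = 3. With |G| = 24, by Lagrange [G : ⟨c³dc²⟩] = 24/3 = 8.

Answer: 8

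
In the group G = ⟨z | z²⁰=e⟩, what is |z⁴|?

Compute successive powers until reaching e:
  (z⁴)¹ = z⁴, (z⁴)² = z⁸, (z⁴)³ = z¹², (z⁴)⁴ = z¹⁶, (z⁴)⁵ = e.
The smallest positive k with (z⁴)ᵏ = e is 5.

Answer: 5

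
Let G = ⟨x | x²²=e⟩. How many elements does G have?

G is generated by a single element, so G is cyclic. The relator gives x²² = e and no smaller power is forced to be e, so the 22 powers {e, x, x², x³, x⁴, x⁵, x⁶, x⁷, x⁸, x⁹, x²¹, x²⁰, x¹², x¹³, x¹¹, x¹⁰, x¹⁴, x¹⁵, x¹⁶, x¹⁷, x¹⁸, x¹⁹} are distinct. Hence |G| = 22.

Answer: 22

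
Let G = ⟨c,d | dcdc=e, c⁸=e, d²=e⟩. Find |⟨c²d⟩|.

|⟨c²d⟩| equals the order of c²d. Compute successive powers until reaching e:
  (c²d)¹ = c²d, (c²d)² = e.
The smallest positive k with (c²d)ᵏ = e is 2, so |⟨c²d⟩| = 2.

Answer: 2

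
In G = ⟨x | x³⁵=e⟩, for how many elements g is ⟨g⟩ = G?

G is cyclic of order 35. An element generates G iff its order is 35, and a cyclic group of order 35 has exactly φ(35) = 24 such elements.

Answer: 24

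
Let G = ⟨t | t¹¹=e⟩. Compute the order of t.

Compute successive powers until reaching e:
  t¹ = t, t² = t², t³ = t³, t⁴ = t⁴, t⁵ = t⁵, t⁶ = t⁶, t⁷ = t⁷, t⁸ = t⁸, t⁹ = t⁹, t¹⁰ = t¹⁰, t¹¹ = e.
The smallest positive k with tᵏ = e is 11.

Answer: 11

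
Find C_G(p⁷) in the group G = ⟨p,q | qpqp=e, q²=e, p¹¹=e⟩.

⟨p⁷⟩ ⊆ C_G(p⁷) since powers of p⁷ commute with p⁷; so |C_G(p⁷)| ≥ |⟨p⁷⟩| = 11.
By orbit–stabilizer, |C_G(p⁷)| = |G| / |conj. class of p⁷| = 22 / 2 = 11.
The 11 elements commuting with p⁷ are {e, p, p², p³, p⁴, p⁵, p⁶, p⁷, p⁸, p⁹, p¹⁰}.

Answer: {e, p, p², p³, p⁴, p⁵, p⁶, p⁷, p⁸, p⁹, p¹⁰}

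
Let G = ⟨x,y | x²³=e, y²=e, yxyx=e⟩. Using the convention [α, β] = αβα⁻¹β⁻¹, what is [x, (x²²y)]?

[x, (x²²y)] = x·(x²²y)·x⁻¹·(x²²y)⁻¹.
  x · (x²²y) = y
  y · (x²²) = xy
  (xy) · (x²²y) = x²

Answer: x²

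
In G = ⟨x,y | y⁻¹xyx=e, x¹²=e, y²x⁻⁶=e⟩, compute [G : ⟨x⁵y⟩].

First find ord(x⁵y) by computing successive powers:
  (x⁵y)¹ = x⁵y, (x⁵y)² = x⁶, (x⁵y)³ = x⁵y⁻¹, (x⁵y)⁴ = e.
So |⟨x⁵y⟩| = ord(x⁵y) = 4. With |G| = 24, by Lagrange [G : ⟨x⁵y⟩] = 24/4 = 6.

Answer: 6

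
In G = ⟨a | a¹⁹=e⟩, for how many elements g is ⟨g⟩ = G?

G is cyclic of order 19. An element generates G iff its order is 19, and a cyclic group of order 19 has exactly φ(19) = 18 such elements.

Answer: 18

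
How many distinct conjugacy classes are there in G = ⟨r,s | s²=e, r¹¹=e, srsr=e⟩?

The conjugacy classes (representative and size) are:
  [e] (size 1), [r¹⁰] (size 2), [r²] (size 2), [r³] (size 2), [r⁷] (size 2), [r⁶] (size 2), [r²s] (size 11).
Class equation: 1 + 2 + 2 + 2 + 2 + 2 + 11 = 22 = |G|. So G has 7 conjugacy classes.

Answer: 7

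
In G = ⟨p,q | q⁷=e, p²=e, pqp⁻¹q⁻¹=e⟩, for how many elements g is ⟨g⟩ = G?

G is cyclic of order 14. An element generates G iff its order is 14, and a cyclic group of order 14 has exactly φ(14) = 6 such elements.

Answer: 6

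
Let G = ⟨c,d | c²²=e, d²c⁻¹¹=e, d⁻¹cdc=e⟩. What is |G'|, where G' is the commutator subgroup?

G' = [G, G] is generated by all commutators. The generator-pair commutators are: [c, d] = c².
The subgroup they normally generate is {e, c², c⁴, c⁶, c⁸, c¹⁰, c¹², c¹⁴, c¹⁶, c¹⁸, c²⁰}, of order 11.
Check: |G/G'| = 44/11 = 4 is the order of the abelianisation.

Answer: 11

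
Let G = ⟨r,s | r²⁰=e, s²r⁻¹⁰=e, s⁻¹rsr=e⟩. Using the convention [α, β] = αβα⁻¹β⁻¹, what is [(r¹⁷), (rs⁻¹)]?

[(r¹⁷), (rs⁻¹)] = (r¹⁷)·(rs⁻¹)·(r¹⁷)⁻¹·(rs⁻¹)⁻¹.
  (r¹⁷) · (rs⁻¹) = r⁸s
  (r⁸s) · (r³) = r⁵s
  (r⁵s) · (rs) = r¹⁴

Answer: r¹⁴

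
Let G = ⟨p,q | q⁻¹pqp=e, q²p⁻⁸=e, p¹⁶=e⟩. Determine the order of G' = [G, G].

G' = [G, G] is generated by all commutators. The generator-pair commutators are: [p, q] = p².
The subgroup they normally generate is {e, p², p⁴, p⁶, p⁸, p¹⁰, p¹², p¹⁴}, of order 8.
Check: |G/G'| = 32/8 = 4 is the order of the abelianisation.

Answer: 8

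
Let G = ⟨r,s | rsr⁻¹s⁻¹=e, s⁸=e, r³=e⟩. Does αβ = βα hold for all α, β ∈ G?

Each pair of generators commutes: r·s = rs = s·r. Since the generators pairwise commute, every element of G commutes with every other, so G is abelian.

Answer: Yes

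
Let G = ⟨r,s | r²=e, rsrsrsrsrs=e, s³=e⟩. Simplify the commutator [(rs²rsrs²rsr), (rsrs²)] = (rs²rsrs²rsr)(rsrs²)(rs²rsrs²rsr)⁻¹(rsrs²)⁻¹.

[(rs²rsrs²rsr), (rsrs²)] = (rs²rsrs²rsr)·(rsrs²)·(rs²rsrs²rsr)⁻¹·(rsrs²)⁻¹.
  (rs²rsrs²rsr) · (rsrs²) = srsrs²r
  (srsrs²r) · (rs²rsrs²rsr) = rsrsr
  (rsrsr) · (srs²r) = s²rsr

Answer: s²rsr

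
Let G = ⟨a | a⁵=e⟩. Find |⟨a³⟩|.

|⟨a³⟩| equals the order of a³. Compute successive powers until reaching e:
  (a³)¹ = a³, (a³)² = a, (a³)³ = a⁴, (a³)⁴ = a², (a³)⁵ = e.
The smallest positive k with (a³)ᵏ = e is 5, so |⟨a³⟩| = 5.

Answer: 5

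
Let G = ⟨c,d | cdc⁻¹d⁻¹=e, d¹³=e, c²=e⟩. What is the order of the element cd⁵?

Compute successive powers until reaching e:
  (cd⁵)¹ = cd⁵, (cd⁵)² = d¹⁰, (cd⁵)³ = cd², (cd⁵)⁴ = d⁷, (cd⁵)⁵ = cd¹², (cd⁵)⁶ = d⁴, (cd⁵)⁷ = cd⁹, (cd⁵)⁸ = d, (cd⁵)⁹ = cd⁶, (cd⁵)¹⁰ = d¹¹, (cd⁵)¹¹ = cd³, (cd⁵)¹² = d⁸, (cd⁵)¹³ = c, (cd⁵)¹⁴ = d⁵, (cd⁵)¹⁵ = cd¹⁰, (cd⁵)¹⁶ = d², (cd⁵)¹⁷ = cd⁷, (cd⁵)¹⁸ = d¹², (cd⁵)¹⁹ = cd⁴, (cd⁵)²⁰ = d⁹, (cd⁵)²¹ = cd, (cd⁵)²² = d⁶, (cd⁵)²³ = cd¹¹, (cd⁵)²⁴ = d³, (cd⁵)²⁵ = cd⁸, (cd⁵)²⁶ = e.
The smallest positive k with (cd⁵)ᵏ = e is 26.

Answer: 26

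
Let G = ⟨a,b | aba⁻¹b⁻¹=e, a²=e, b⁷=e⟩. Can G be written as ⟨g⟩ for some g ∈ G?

|G| = 14. The element ab has order 14 (its powers give 14 distinct elements), so ⟨ab⟩ = G and G is cyclic.

Answer: Yes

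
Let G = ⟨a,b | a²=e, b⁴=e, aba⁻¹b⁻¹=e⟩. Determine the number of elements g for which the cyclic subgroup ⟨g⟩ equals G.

⟨g⟩ = G would require ord(g) = |G| = 8, but the maximum element order in G is 4 < 8. So G is not cyclic and no single element generates it: the count is 0.

Answer: 0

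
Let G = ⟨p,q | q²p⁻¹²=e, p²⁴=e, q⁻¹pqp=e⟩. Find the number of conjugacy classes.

The conjugacy classes (representative and size) are:
  [e] (size 1), [p] (size 2), [p²] (size 2), [p³] (size 2), [p⁴] (size 2), [p⁵] (size 2), [p¹⁸] (size 2), [p⁷] (size 2), [p¹⁶] (size 2), [p¹⁵] (size 2), [p¹⁴] (size 2), [p¹³] (size 2), [p¹²] (size 1), [p⁶q] (size 12), [p⁵q⁻¹] (size 12).
Class equation: 1 + 2 + 2 + 2 + 2 + 2 + 2 + 2 + 2 + 2 + 2 + 2 + 1 + 12 + 12 = 48 = |G|. So G has 15 conjugacy classes.

Answer: 15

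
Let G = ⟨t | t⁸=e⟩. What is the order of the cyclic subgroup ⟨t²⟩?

|⟨t²⟩| equals the order of t². Compute successive powers until reaching e:
  (t²)¹ = t², (t²)² = t⁴, (t²)³ = t⁶, (t²)⁴ = e.
The smallest positive k with (t²)ᵏ = e is 4, so |⟨t²⟩| = 4.

Answer: 4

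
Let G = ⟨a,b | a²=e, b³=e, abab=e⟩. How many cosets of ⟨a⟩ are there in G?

First find ord(a) by computing successive powers:
  a¹ = a, a² = e.
So |⟨a⟩| = ord(a) = 2. With |G| = 6, by Lagrange [G : ⟨a⟩] = 6/2 = 3.

Answer: 3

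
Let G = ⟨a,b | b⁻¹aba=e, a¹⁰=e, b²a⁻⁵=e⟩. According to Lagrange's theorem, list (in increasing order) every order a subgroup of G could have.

|G| = 20 = 2² · 5. By Lagrange's theorem the order of any subgroup divides 20; the divisors of 20 are 1, 2, 4, 5, 10, 20.

Answer: 1, 2, 4, 5, 10, 20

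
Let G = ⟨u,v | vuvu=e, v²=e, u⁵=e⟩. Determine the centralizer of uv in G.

⟨uv⟩ ⊆ C_G(uv) since powers of uv commute with uv; so |C_G(uv)| ≥ |⟨uv⟩| = 2.
By orbit–stabilizer, |C_G(uv)| = |G| / |conj. class of uv| = 10 / 5 = 2.
The 2 elements commuting with uv are {e, uv}.

Answer: {e, uv}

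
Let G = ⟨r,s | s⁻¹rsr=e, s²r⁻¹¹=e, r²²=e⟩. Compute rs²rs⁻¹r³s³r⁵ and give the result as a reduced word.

Multiply left to right, reducing at each step:
  r · s² = r¹²
  (r¹²) · r = r¹³
  (r¹³) · s⁻¹ = r²s
  (r²s) · r³ = r¹⁰s⁻¹
  (r¹⁰s⁻¹) · s³ = r²¹
  (r²¹) · r⁵ = r⁴

Answer: r⁴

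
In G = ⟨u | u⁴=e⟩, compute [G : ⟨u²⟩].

First find ord(u²) by computing successive powers:
  (u²)¹ = u², (u²)² = e.
So |⟨u²⟩| = ord(u²) = 2. With |G| = 4, by Lagrange [G : ⟨u²⟩] = 4/2 = 2.

Answer: 2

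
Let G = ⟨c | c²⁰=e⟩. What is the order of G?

G is generated by a single element, so G is cyclic. The relator gives c²⁰ = e and no smaller power is forced to be e, so the 20 powers {c, e, c², c³, c⁴, c⁵, c⁶, c⁷, c⁸, c⁹, c¹², c¹³, c¹¹, c¹⁰, c¹⁴, c¹⁵, c¹⁶, c¹⁷, c¹⁸, c¹⁹} are distinct. Hence |G| = 20.

Answer: 20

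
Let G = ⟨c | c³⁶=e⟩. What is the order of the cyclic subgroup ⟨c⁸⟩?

|⟨c⁸⟩| equals the order of c⁸. Compute successive powers until reaching e:
  (c⁸)¹ = c⁸, (c⁸)² = c¹⁶, (c⁸)³ = c²⁴, (c⁸)⁴ = c³², (c⁸)⁵ = c⁴, (c⁸)⁶ = c¹², (c⁸)⁷ = c²⁰, (c⁸)⁸ = c²⁸, (c⁸)⁹ = e.
The smallest positive k with (c⁸)ᵏ = e is 9, so |⟨c⁸⟩| = 9.

Answer: 9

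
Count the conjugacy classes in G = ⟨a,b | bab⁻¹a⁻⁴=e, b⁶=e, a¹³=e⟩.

The conjugacy classes (representative and size) are:
  [e] (size 1), [a⁴] (size 6), [a¹¹] (size 6), [a⁷b] (size 13), [a⁸b²] (size 13), [a¹²b³] (size 13), [a⁵b⁴] (size 13), [a¹¹b⁵] (size 13).
Class equation: 1 + 6 + 6 + 13 + 13 + 13 + 13 + 13 = 78 = |G|. So G has 8 conjugacy classes.

Answer: 8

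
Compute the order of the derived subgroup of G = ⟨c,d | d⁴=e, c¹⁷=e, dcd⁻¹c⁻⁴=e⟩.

G' = [G, G] is generated by all commutators. The generator-pair commutators are: [c, d] = c¹⁴.
The subgroup they normally generate is {e, c, c², c³, c⁴, c⁵, c⁶, c⁷, c⁸, c⁹, c¹⁰, c¹¹, c¹², c¹³, c¹⁴, c¹⁵, c¹⁶}, of order 17.
Check: |G/G'| = 68/17 = 4 is the order of the abelianisation.

Answer: 17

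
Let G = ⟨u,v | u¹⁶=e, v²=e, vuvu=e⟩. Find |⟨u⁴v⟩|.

|⟨u⁴v⟩| equals the order of u⁴v. Compute successive powers until reaching e:
  (u⁴v)¹ = u⁴v, (u⁴v)² = e.
The smallest positive k with (u⁴v)ᵏ = e is 2, so |⟨u⁴v⟩| = 2.

Answer: 2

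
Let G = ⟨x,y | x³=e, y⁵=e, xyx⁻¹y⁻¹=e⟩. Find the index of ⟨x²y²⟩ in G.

First find ord(x²y²) by computing successive powers:
  (x²y²)¹ = x²y², (x²y²)² = xy⁴, (x²y²)³ = y, (x²y²)⁴ = x²y³, (x²y²)⁵ = x, (x²y²)⁶ = y², (x²y²)⁷ = x²y⁴, (x²y²)⁸ = xy, (x²y²)⁹ = y³, (x²y²)¹⁰ = x², (x²y²)¹¹ = xy², (x²y²)¹² = y⁴, (x²y²)¹³ = x²y, (x²y²)¹⁴ = xy³, (x²y²)¹⁵ = e.
So |⟨x²y²⟩| = ord(x²y²) = 15. With |G| = 15, by Lagrange [G : ⟨x²y²⟩] = 15/15 = 1.

Answer: 1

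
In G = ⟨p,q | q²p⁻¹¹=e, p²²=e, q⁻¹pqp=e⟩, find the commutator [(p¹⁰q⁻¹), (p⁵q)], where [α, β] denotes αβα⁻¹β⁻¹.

[(p¹⁰q⁻¹), (p⁵q)] = (p¹⁰q⁻¹)·(p⁵q)·(p¹⁰q⁻¹)⁻¹·(p⁵q)⁻¹.
  (p¹⁰q⁻¹) · (p⁵q) = p⁵
  (p⁵) · (p¹⁰q) = p⁴q⁻¹
  (p⁴q⁻¹) · (p⁵q⁻¹) = p¹⁰

Answer: p¹⁰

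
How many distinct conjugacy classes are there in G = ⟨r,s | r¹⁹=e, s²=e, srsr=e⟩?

The conjugacy classes (representative and size) are:
  [e] (size 1), [r¹⁸] (size 2), [r²] (size 2), [r¹⁶] (size 2), [r⁴] (size 2), [r¹⁴] (size 2), [r¹³] (size 2), [r¹²] (size 2), [r⁸] (size 2), [r⁹] (size 2), [s] (size 19).
Class equation: 1 + 2 + 2 + 2 + 2 + 2 + 2 + 2 + 2 + 2 + 19 = 38 = |G|. So G has 11 conjugacy classes.

Answer: 11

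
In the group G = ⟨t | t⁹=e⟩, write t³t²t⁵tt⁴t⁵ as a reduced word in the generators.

Multiply left to right, reducing at each step:
  (t³) · t² = t⁵
  (t⁵) · t⁵ = t
  t · t = t²
  (t²) · t⁴ = t⁶
  (t⁶) · t⁵ = t²

Answer: t²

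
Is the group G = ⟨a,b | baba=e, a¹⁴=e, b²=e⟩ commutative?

a·b = ab but b·a = a¹³b, so a·b ≠ b·a and G is not abelian.

Answer: No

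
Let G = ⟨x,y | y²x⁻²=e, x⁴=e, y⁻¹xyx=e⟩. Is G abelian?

x·y = xy but y·x = xy⁻¹, so x·y ≠ y·x and G is not abelian.

Answer: No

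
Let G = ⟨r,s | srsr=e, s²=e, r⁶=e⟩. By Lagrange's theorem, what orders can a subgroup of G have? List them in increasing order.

|G| = 12 = 2² · 3. By Lagrange's theorem the order of any subgroup divides 12; the divisors of 12 are 1, 2, 3, 4, 6, 12.

Answer: 1, 2, 3, 4, 6, 12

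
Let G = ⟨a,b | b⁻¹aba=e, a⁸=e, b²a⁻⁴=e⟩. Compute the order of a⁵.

Compute successive powers until reaching e:
  (a⁵)¹ = a⁵, (a⁵)² = a², (a⁵)³ = a⁷, (a⁵)⁴ = a⁴, (a⁵)⁵ = a, (a⁵)⁶ = a⁶, (a⁵)⁷ = a³, (a⁵)⁸ = e.
The smallest positive k with (a⁵)ᵏ = e is 8.

Answer: 8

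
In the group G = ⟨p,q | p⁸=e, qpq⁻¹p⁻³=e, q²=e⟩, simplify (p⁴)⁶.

Compute successive powers of (p⁴), reducing at each step:
  (p⁴)²: (p⁴) · p⁴ = e
  (p⁴)³: e · p⁴ = p⁴
  (p⁴)⁴: (p⁴) · p⁴ = e
  (p⁴)⁵: e · p⁴ = p⁴
  (p⁴)⁶: (p⁴) · p⁴ = e

Answer: e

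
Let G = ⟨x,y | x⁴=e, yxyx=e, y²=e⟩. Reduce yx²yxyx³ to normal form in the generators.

Multiply left to right, reducing at each step:
  y · x² = x²y
  (x²y) · y = x²
  (x²) · x = x³
  (x³) · y = x³y
  (x³y) · x³ = y

Answer: y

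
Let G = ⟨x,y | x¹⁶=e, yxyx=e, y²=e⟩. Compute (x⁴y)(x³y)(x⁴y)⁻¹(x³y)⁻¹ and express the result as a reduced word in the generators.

[(x⁴y), (x³y)] = (x⁴y)·(x³y)·(x⁴y)⁻¹·(x³y)⁻¹.
  (x⁴y) · (x³y) = x
  x · (x⁴y) = x⁵y
  (x⁵y) · (x³y) = x²

Answer: x²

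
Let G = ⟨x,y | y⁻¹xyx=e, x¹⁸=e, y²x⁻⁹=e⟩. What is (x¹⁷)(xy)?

Compute (x¹⁷) · (xy) by multiplying left to right and reducing via the relations at each step:
  (x¹⁷) · x = e
  e · y = y

Answer: y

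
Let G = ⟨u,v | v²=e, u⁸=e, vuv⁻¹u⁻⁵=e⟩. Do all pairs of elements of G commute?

u·v = uv but v·u = u⁵v, so u·v ≠ v·u and G is not abelian.

Answer: No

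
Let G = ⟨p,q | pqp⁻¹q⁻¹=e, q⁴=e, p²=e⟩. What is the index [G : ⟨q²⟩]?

First find ord(q²) by computing successive powers:
  (q²)¹ = q², (q²)² = e.
So |⟨q²⟩| = ord(q²) = 2. With |G| = 8, by Lagrange [G : ⟨q²⟩] = 8/2 = 4.

Answer: 4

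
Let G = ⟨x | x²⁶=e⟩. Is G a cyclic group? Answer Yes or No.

|G| = 26. The element x has order 26 (its powers give 26 distinct elements), so ⟨x⟩ = G and G is cyclic.

Answer: Yes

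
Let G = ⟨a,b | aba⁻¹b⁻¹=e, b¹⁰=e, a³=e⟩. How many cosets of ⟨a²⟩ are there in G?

First find ord(a²) by computing successive powers:
  (a²)¹ = a², (a²)² = a, (a²)³ = e.
So |⟨a²⟩| = ord(a²) = 3. With |G| = 30, by Lagrange [G : ⟨a²⟩] = 30/3 = 10.

Answer: 10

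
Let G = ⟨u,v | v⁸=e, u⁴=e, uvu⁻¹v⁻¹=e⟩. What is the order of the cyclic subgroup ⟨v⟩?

|⟨v⟩| equals the order of v. Compute successive powers until reaching e:
  v¹ = v, v² = v², v³ = v³, v⁴ = v⁴, v⁵ = v⁵, v⁶ = v⁶, v⁷ = v⁷, v⁸ = e.
The smallest positive k with vᵏ = e is 8, so |⟨v⟩| = 8.

Answer: 8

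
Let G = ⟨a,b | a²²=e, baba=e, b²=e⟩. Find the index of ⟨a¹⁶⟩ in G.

First find ord(a¹⁶) by computing successive powers:
  (a¹⁶)¹ = a¹⁶, (a¹⁶)² = a¹⁰, (a¹⁶)³ = a⁴, (a¹⁶)⁴ = a²⁰, (a¹⁶)⁵ = a¹⁴, (a¹⁶)⁶ = a⁸, (a¹⁶)⁷ = a², (a¹⁶)⁸ = a¹⁸, (a¹⁶)⁹ = a¹², (a¹⁶)¹⁰ = a⁶, (a¹⁶)¹¹ = e.
So |⟨a¹⁶⟩| = ord(a¹⁶) = 11. With |G| = 44, by Lagrange [G : ⟨a¹⁶⟩] = 44/11 = 4.

Answer: 4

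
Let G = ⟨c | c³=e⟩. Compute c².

Compute successive powers of c, reducing at each step:
  c²: c · c = c²

Answer: c²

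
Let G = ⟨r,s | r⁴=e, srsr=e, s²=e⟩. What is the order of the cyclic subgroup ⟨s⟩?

|⟨s⟩| equals the order of s. Compute successive powers until reaching e:
  s¹ = s, s² = e.
The smallest positive k with sᵏ = e is 2, so |⟨s⟩| = 2.

Answer: 2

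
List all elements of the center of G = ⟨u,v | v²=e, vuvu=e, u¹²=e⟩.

An element z ∈ Z(G) iff z commutes with every generator.
For example u⁶ is central: (u⁶)·u = u⁷ = u·(u⁶); (u⁶)·v = u⁶v = v·(u⁶).
Whereas u ∉ Z(G) since u·v = uv ≠ u¹¹v = v·u.
Checking each of the 24 elements this way gives Z(G) = {e, u⁶}, of order 2.

Answer: {e, u⁶}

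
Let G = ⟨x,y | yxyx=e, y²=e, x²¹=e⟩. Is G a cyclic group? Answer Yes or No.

Every cyclic group is abelian. But x·y = xy while y·x = x²⁰y, so x·y ≠ y·x and G is not abelian. Hence G is not cyclic.

Answer: No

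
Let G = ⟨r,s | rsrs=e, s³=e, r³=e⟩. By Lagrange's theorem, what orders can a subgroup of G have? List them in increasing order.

|G| = 12 = 2² · 3. By Lagrange's theorem the order of any subgroup divides 12; the divisors of 12 are 1, 2, 3, 4, 6, 12.

Answer: 1, 2, 3, 4, 6, 12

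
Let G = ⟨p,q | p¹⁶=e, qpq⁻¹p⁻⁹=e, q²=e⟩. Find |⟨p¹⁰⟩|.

|⟨p¹⁰⟩| equals the order of p¹⁰. Compute successive powers until reaching e:
  (p¹⁰)¹ = p¹⁰, (p¹⁰)² = p⁴, (p¹⁰)³ = p¹⁴, (p¹⁰)⁴ = p⁸, (p¹⁰)⁵ = p², (p¹⁰)⁶ = p¹², (p¹⁰)⁷ = p⁶, (p¹⁰)⁸ = e.
The smallest positive k with (p¹⁰)ᵏ = e is 8, so |⟨p¹⁰⟩| = 8.

Answer: 8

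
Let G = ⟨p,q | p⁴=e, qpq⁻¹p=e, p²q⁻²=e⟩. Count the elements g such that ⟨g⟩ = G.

⟨g⟩ = G would require ord(g) = |G| = 8, but the maximum element order in G is 4 < 8. So G is not cyclic and no single element generates it: the count is 0.

Answer: 0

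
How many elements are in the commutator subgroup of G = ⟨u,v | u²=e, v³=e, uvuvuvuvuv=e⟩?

G' = [G, G] is generated by all commutators. The generator-pair commutators are: [u, v] = uvuv².
The subgroup they normally generate is {e, u, v, v², uv, uvu, uvuv, uvuvu, v²uv²u, v²uv², v²u, uv², vu, vuv, vuvu, uv²uv²u, uv²uv², uv²u, v²uv, v²uvu, v²uvuv, vuv²uv², vuv²u, vuv², uvuv², uv²uv, uv²uvu, uv²uvuv, uvuv²uv², uvuv²u, v²uv²uv, uvuv²uv, uvuv²uvu, uvuv²uvuv, v²uv²uvuv², v²uv²uvu, v²uv²uvuv, v²uvuv²uv², v²uvuv²u, v²uvuv², vuvuv², vuv²uv, vuv²uvu, vuv²uvuv, vuvuv²uv², vuvuv²u, vuvuv²uv, uv²uvuv²uv², uv²uvuv²u, uv²uvuv², v²uvuv²uv, v²uvuv²uvu, vuv²uvuv²u, vuv²uvuv², uv²uvuv²uv, uv²uvuv²uvu, uvuv²uvuv²u, uvuv²uvuv², uvuv²uvuv²uv, vuv²uvuv²uv}, of order 60.
Check: |G/G'| = 60/60 = 1 is the order of the abelianisation.

Answer: 60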